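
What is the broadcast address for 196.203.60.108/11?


Network: 196.192.0.0/11
Host bits = 21
Set all host bits to 1:
Broadcast: 196.223.255.255


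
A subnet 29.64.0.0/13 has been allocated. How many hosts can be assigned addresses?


Host bits = 32 - 13 = 19
Total addresses = 2^19 = 524288
Usable = total - 2 (network and broadcast)
Usable hosts: 524286


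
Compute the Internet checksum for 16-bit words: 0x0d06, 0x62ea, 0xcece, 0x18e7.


Sum all words (with carry folding):
+ 0x0d06 = 0x0d06
+ 0x62ea = 0x6ff0
+ 0xcece = 0x3ebf
+ 0x18e7 = 0x57a6
One's complement: ~0x57a6
Checksum = 0xa859


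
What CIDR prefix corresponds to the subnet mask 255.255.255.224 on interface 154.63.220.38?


Binary: 11111111.11111111.11111111.11100000
Count leading 1s
Prefix: /27


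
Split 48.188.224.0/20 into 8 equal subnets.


New prefix = 20 + 3 = 23
Each subnet has 512 addresses
  48.188.224.0/23
  48.188.226.0/23
  48.188.228.0/23
  48.188.230.0/23
  48.188.232.0/23
  48.188.234.0/23
  48.188.236.0/23
  48.188.238.0/23
Subnets: 48.188.224.0/23, 48.188.226.0/23, 48.188.228.0/23, 48.188.230.0/23, 48.188.232.0/23, 48.188.234.0/23, 48.188.236.0/23, 48.188.238.0/23


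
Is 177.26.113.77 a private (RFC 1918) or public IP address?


RFC 1918 private ranges:
  10.0.0.0/8 (10.0.0.0 - 10.255.255.255)
  172.16.0.0/12 (172.16.0.0 - 172.31.255.255)
  192.168.0.0/16 (192.168.0.0 - 192.168.255.255)
Public (not in any RFC 1918 range)


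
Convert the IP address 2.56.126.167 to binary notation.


2 = 00000010
56 = 00111000
126 = 01111110
167 = 10100111
Binary: 00000010.00111000.01111110.10100111


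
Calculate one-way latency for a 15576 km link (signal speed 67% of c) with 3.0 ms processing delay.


Speed = 0.67 * 3e5 km/s = 201000 km/s
Propagation delay = 15576 / 201000 = 0.0775 s = 77.4925 ms
Processing delay = 3.0 ms
Total one-way latency = 80.4925 ms


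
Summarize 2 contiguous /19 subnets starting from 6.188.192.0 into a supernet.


Original prefix: /19
Number of subnets: 2 = 2^1
New prefix = 19 - 1 = 18
Supernet: 6.188.192.0/18


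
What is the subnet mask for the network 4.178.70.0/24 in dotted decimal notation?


/24 means 24 network bits, 8 host bits
Binary: 11111111111111111111111100000000
Mask: 255.255.255.0


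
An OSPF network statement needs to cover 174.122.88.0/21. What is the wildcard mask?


Subnet mask: 255.255.248.0
Wildcard = 255.255.255.255 - subnet mask
255 - 255 = 0
255 - 255 = 0
255 - 248 = 7
255 - 0 = 255
Wildcard: 0.0.7.255


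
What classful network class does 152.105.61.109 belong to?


First octet: 152
Binary: 10011000
10xxxxxx -> Class B (128-191)
Class B, default mask 255.255.0.0 (/16)


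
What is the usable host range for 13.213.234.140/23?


Network: 13.213.234.0
Broadcast: 13.213.235.255
First usable = network + 1
Last usable = broadcast - 1
Range: 13.213.234.1 to 13.213.235.254


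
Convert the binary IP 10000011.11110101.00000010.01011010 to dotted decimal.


10000011 = 131
11110101 = 245
00000010 = 2
01011010 = 90
IP: 131.245.2.90


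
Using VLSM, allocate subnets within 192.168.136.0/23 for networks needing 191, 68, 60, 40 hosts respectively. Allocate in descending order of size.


191 hosts -> /24 (254 usable): 192.168.136.0/24
68 hosts -> /25 (126 usable): 192.168.137.0/25
60 hosts -> /26 (62 usable): 192.168.137.128/26
40 hosts -> /26 (62 usable): 192.168.137.192/26
Allocation: 192.168.136.0/24 (191 hosts, 254 usable); 192.168.137.0/25 (68 hosts, 126 usable); 192.168.137.128/26 (60 hosts, 62 usable); 192.168.137.192/26 (40 hosts, 62 usable)


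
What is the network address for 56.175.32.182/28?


IP:   00111000.10101111.00100000.10110110
Mask: 11111111.11111111.11111111.11110000
AND operation:
Net:  00111000.10101111.00100000.10110000
Network: 56.175.32.176/28


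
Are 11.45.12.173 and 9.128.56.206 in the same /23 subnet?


Mask: 255.255.254.0
11.45.12.173 AND mask = 11.45.12.0
9.128.56.206 AND mask = 9.128.56.0
No, different subnets (11.45.12.0 vs 9.128.56.0)


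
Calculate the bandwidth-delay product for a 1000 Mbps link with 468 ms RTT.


BDP = bandwidth * RTT
= 1000 Mbps * 468 ms
= 1000 * 1e6 * 468 / 1000 bits
= 468000000 bits
= 58500000 bytes
= 57128.9062 KB
BDP = 468000000 bits (58500000 bytes)


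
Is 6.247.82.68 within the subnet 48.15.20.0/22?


Subnet network: 48.15.20.0
Test IP AND mask: 6.247.80.0
No, 6.247.82.68 is not in 48.15.20.0/22


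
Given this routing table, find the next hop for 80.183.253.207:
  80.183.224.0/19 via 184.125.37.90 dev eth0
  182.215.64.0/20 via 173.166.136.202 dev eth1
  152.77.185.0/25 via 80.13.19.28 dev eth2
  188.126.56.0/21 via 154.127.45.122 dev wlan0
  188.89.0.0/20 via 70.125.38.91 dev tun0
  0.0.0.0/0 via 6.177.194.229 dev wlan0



Longest prefix match for 80.183.253.207:
  /19 80.183.224.0: MATCH
  /20 182.215.64.0: no
  /25 152.77.185.0: no
  /21 188.126.56.0: no
  /20 188.89.0.0: no
  /0 0.0.0.0: MATCH
Selected: next-hop 184.125.37.90 via eth0 (matched /19)


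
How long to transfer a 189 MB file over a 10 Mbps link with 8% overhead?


Effective throughput = 10 * (1 - 8/100) = 9.2 Mbps
File size in Mb = 189 * 8 = 1512 Mb
Time = 1512 / 9.2
Time = 164.3478 seconds


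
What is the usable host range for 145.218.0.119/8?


Network: 145.0.0.0
Broadcast: 145.255.255.255
First usable = network + 1
Last usable = broadcast - 1
Range: 145.0.0.1 to 145.255.255.254


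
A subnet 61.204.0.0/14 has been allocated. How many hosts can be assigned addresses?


Host bits = 32 - 14 = 18
Total addresses = 2^18 = 262144
Usable = total - 2 (network and broadcast)
Usable hosts: 262142


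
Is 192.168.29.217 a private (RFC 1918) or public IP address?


RFC 1918 private ranges:
  10.0.0.0/8 (10.0.0.0 - 10.255.255.255)
  172.16.0.0/12 (172.16.0.0 - 172.31.255.255)
  192.168.0.0/16 (192.168.0.0 - 192.168.255.255)
Private (in 192.168.0.0/16)


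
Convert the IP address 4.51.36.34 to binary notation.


4 = 00000100
51 = 00110011
36 = 00100100
34 = 00100010
Binary: 00000100.00110011.00100100.00100010


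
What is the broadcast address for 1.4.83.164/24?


Network: 1.4.83.0/24
Host bits = 8
Set all host bits to 1:
Broadcast: 1.4.83.255


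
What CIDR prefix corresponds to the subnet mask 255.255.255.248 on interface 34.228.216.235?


Binary: 11111111.11111111.11111111.11111000
Count leading 1s
Prefix: /29


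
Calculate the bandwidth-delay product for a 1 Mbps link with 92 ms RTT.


BDP = bandwidth * RTT
= 1 Mbps * 92 ms
= 1 * 1e6 * 92 / 1000 bits
= 92000 bits
= 11500 bytes
= 11.2305 KB
BDP = 92000 bits (11500 bytes)


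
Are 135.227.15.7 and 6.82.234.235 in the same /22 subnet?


Mask: 255.255.252.0
135.227.15.7 AND mask = 135.227.12.0
6.82.234.235 AND mask = 6.82.232.0
No, different subnets (135.227.12.0 vs 6.82.232.0)


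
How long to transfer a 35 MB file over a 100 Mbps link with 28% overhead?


Effective throughput = 100 * (1 - 28/100) = 72 Mbps
File size in Mb = 35 * 8 = 280 Mb
Time = 280 / 72
Time = 3.8889 seconds


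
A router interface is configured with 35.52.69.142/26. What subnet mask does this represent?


/26 means 26 network bits, 6 host bits
Binary: 11111111111111111111111111000000
Mask: 255.255.255.192


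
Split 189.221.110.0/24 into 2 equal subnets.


New prefix = 24 + 1 = 25
Each subnet has 128 addresses
  189.221.110.0/25
  189.221.110.128/25
Subnets: 189.221.110.0/25, 189.221.110.128/25


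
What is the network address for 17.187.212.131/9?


IP:   00010001.10111011.11010100.10000011
Mask: 11111111.10000000.00000000.00000000
AND operation:
Net:  00010001.10000000.00000000.00000000
Network: 17.128.0.0/9


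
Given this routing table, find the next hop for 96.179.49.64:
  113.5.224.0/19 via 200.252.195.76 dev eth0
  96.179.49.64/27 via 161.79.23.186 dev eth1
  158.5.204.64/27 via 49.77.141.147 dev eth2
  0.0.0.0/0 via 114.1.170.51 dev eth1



Longest prefix match for 96.179.49.64:
  /19 113.5.224.0: no
  /27 96.179.49.64: MATCH
  /27 158.5.204.64: no
  /0 0.0.0.0: MATCH
Selected: next-hop 161.79.23.186 via eth1 (matched /27)


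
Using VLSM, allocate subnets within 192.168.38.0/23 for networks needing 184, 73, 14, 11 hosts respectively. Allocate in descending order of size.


184 hosts -> /24 (254 usable): 192.168.38.0/24
73 hosts -> /25 (126 usable): 192.168.39.0/25
14 hosts -> /28 (14 usable): 192.168.39.128/28
11 hosts -> /28 (14 usable): 192.168.39.144/28
Allocation: 192.168.38.0/24 (184 hosts, 254 usable); 192.168.39.0/25 (73 hosts, 126 usable); 192.168.39.128/28 (14 hosts, 14 usable); 192.168.39.144/28 (11 hosts, 14 usable)


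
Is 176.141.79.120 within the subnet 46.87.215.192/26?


Subnet network: 46.87.215.192
Test IP AND mask: 176.141.79.64
No, 176.141.79.120 is not in 46.87.215.192/26


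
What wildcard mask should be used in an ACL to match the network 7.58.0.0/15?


Subnet mask: 255.254.0.0
Wildcard = 255.255.255.255 - subnet mask
255 - 255 = 0
255 - 254 = 1
255 - 0 = 255
255 - 0 = 255
Wildcard: 0.1.255.255


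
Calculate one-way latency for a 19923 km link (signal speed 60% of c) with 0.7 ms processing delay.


Speed = 0.6 * 3e5 km/s = 180000 km/s
Propagation delay = 19923 / 180000 = 0.1107 s = 110.6833 ms
Processing delay = 0.7 ms
Total one-way latency = 111.3833 ms


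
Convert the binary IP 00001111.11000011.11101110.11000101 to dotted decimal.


00001111 = 15
11000011 = 195
11101110 = 238
11000101 = 197
IP: 15.195.238.197


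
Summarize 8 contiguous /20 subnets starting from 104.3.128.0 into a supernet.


Original prefix: /20
Number of subnets: 8 = 2^3
New prefix = 20 - 3 = 17
Supernet: 104.3.128.0/17


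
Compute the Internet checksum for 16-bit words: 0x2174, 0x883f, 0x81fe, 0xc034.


Sum all words (with carry folding):
+ 0x2174 = 0x2174
+ 0x883f = 0xa9b3
+ 0x81fe = 0x2bb2
+ 0xc034 = 0xebe6
One's complement: ~0xebe6
Checksum = 0x1419


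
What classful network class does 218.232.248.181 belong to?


First octet: 218
Binary: 11011010
110xxxxx -> Class C (192-223)
Class C, default mask 255.255.255.0 (/24)


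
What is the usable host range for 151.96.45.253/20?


Network: 151.96.32.0
Broadcast: 151.96.47.255
First usable = network + 1
Last usable = broadcast - 1
Range: 151.96.32.1 to 151.96.47.254


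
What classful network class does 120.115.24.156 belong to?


First octet: 120
Binary: 01111000
0xxxxxxx -> Class A (1-126)
Class A, default mask 255.0.0.0 (/8)


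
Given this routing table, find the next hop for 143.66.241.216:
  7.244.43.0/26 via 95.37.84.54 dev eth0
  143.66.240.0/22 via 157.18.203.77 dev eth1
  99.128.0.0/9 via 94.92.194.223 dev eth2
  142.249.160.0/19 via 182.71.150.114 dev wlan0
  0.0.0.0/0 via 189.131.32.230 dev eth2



Longest prefix match for 143.66.241.216:
  /26 7.244.43.0: no
  /22 143.66.240.0: MATCH
  /9 99.128.0.0: no
  /19 142.249.160.0: no
  /0 0.0.0.0: MATCH
Selected: next-hop 157.18.203.77 via eth1 (matched /22)


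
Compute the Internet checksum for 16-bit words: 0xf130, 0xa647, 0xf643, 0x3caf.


Sum all words (with carry folding):
+ 0xf130 = 0xf130
+ 0xa647 = 0x9778
+ 0xf643 = 0x8dbc
+ 0x3caf = 0xca6b
One's complement: ~0xca6b
Checksum = 0x3594


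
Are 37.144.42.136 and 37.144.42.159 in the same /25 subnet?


Mask: 255.255.255.128
37.144.42.136 AND mask = 37.144.42.128
37.144.42.159 AND mask = 37.144.42.128
Yes, same subnet (37.144.42.128)


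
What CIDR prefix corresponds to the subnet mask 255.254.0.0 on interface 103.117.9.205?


Binary: 11111111.11111110.00000000.00000000
Count leading 1s
Prefix: /15


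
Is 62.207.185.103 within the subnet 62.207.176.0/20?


Subnet network: 62.207.176.0
Test IP AND mask: 62.207.176.0
Yes, 62.207.185.103 is in 62.207.176.0/20


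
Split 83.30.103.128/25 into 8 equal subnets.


New prefix = 25 + 3 = 28
Each subnet has 16 addresses
  83.30.103.128/28
  83.30.103.144/28
  83.30.103.160/28
  83.30.103.176/28
  83.30.103.192/28
  83.30.103.208/28
  83.30.103.224/28
  83.30.103.240/28
Subnets: 83.30.103.128/28, 83.30.103.144/28, 83.30.103.160/28, 83.30.103.176/28, 83.30.103.192/28, 83.30.103.208/28, 83.30.103.224/28, 83.30.103.240/28


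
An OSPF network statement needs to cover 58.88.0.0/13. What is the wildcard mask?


Subnet mask: 255.248.0.0
Wildcard = 255.255.255.255 - subnet mask
255 - 255 = 0
255 - 248 = 7
255 - 0 = 255
255 - 0 = 255
Wildcard: 0.7.255.255


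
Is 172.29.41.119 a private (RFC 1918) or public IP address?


RFC 1918 private ranges:
  10.0.0.0/8 (10.0.0.0 - 10.255.255.255)
  172.16.0.0/12 (172.16.0.0 - 172.31.255.255)
  192.168.0.0/16 (192.168.0.0 - 192.168.255.255)
Private (in 172.16.0.0/12)


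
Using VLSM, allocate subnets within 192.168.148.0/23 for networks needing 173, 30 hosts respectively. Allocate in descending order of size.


173 hosts -> /24 (254 usable): 192.168.148.0/24
30 hosts -> /27 (30 usable): 192.168.149.0/27
Allocation: 192.168.148.0/24 (173 hosts, 254 usable); 192.168.149.0/27 (30 hosts, 30 usable)


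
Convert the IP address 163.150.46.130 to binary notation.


163 = 10100011
150 = 10010110
46 = 00101110
130 = 10000010
Binary: 10100011.10010110.00101110.10000010


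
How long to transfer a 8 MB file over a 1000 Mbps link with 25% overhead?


Effective throughput = 1000 * (1 - 25/100) = 750 Mbps
File size in Mb = 8 * 8 = 64 Mb
Time = 64 / 750
Time = 0.0853 seconds


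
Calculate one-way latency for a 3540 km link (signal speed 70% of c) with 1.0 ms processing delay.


Speed = 0.7 * 3e5 km/s = 210000 km/s
Propagation delay = 3540 / 210000 = 0.0169 s = 16.8571 ms
Processing delay = 1.0 ms
Total one-way latency = 17.8571 ms


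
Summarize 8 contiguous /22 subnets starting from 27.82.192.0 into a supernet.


Original prefix: /22
Number of subnets: 8 = 2^3
New prefix = 22 - 3 = 19
Supernet: 27.82.192.0/19


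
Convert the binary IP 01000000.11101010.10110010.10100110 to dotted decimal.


01000000 = 64
11101010 = 234
10110010 = 178
10100110 = 166
IP: 64.234.178.166


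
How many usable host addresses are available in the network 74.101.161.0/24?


Host bits = 32 - 24 = 8
Total addresses = 2^8 = 256
Usable = total - 2 (network and broadcast)
Usable hosts: 254


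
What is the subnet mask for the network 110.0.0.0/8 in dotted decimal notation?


/8 means 8 network bits, 24 host bits
Binary: 11111111000000000000000000000000
Mask: 255.0.0.0


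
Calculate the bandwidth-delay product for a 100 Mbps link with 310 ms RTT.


BDP = bandwidth * RTT
= 100 Mbps * 310 ms
= 100 * 1e6 * 310 / 1000 bits
= 31000000 bits
= 3875000 bytes
= 3784.1797 KB
BDP = 31000000 bits (3875000 bytes)


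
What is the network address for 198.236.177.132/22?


IP:   11000110.11101100.10110001.10000100
Mask: 11111111.11111111.11111100.00000000
AND operation:
Net:  11000110.11101100.10110000.00000000
Network: 198.236.176.0/22


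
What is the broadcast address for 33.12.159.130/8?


Network: 33.0.0.0/8
Host bits = 24
Set all host bits to 1:
Broadcast: 33.255.255.255


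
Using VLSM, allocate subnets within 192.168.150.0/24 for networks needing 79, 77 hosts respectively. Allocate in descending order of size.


79 hosts -> /25 (126 usable): 192.168.150.0/25
77 hosts -> /25 (126 usable): 192.168.150.128/25
Allocation: 192.168.150.0/25 (79 hosts, 126 usable); 192.168.150.128/25 (77 hosts, 126 usable)


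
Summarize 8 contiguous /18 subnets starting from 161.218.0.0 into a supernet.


Original prefix: /18
Number of subnets: 8 = 2^3
New prefix = 18 - 3 = 15
Supernet: 161.218.0.0/15


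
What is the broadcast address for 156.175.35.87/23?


Network: 156.175.34.0/23
Host bits = 9
Set all host bits to 1:
Broadcast: 156.175.35.255


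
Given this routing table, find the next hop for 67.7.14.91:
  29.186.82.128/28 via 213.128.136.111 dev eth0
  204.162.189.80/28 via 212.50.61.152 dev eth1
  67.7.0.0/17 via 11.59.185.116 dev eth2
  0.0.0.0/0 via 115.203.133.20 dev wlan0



Longest prefix match for 67.7.14.91:
  /28 29.186.82.128: no
  /28 204.162.189.80: no
  /17 67.7.0.0: MATCH
  /0 0.0.0.0: MATCH
Selected: next-hop 11.59.185.116 via eth2 (matched /17)


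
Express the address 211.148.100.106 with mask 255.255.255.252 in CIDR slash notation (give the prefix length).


Binary: 11111111.11111111.11111111.11111100
Count leading 1s
Prefix: /30


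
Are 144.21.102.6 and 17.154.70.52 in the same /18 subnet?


Mask: 255.255.192.0
144.21.102.6 AND mask = 144.21.64.0
17.154.70.52 AND mask = 17.154.64.0
No, different subnets (144.21.64.0 vs 17.154.64.0)


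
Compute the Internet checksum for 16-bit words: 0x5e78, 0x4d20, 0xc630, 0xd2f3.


Sum all words (with carry folding):
+ 0x5e78 = 0x5e78
+ 0x4d20 = 0xab98
+ 0xc630 = 0x71c9
+ 0xd2f3 = 0x44bd
One's complement: ~0x44bd
Checksum = 0xbb42


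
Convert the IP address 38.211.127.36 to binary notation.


38 = 00100110
211 = 11010011
127 = 01111111
36 = 00100100
Binary: 00100110.11010011.01111111.00100100


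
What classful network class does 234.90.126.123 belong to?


First octet: 234
Binary: 11101010
1110xxxx -> Class D (224-239)
Class D (multicast), default mask N/A


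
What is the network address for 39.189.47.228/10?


IP:   00100111.10111101.00101111.11100100
Mask: 11111111.11000000.00000000.00000000
AND operation:
Net:  00100111.10000000.00000000.00000000
Network: 39.128.0.0/10


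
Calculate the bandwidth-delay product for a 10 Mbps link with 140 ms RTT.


BDP = bandwidth * RTT
= 10 Mbps * 140 ms
= 10 * 1e6 * 140 / 1000 bits
= 1400000 bits
= 175000 bytes
= 170.8984 KB
BDP = 1400000 bits (175000 bytes)


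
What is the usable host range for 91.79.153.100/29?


Network: 91.79.153.96
Broadcast: 91.79.153.103
First usable = network + 1
Last usable = broadcast - 1
Range: 91.79.153.97 to 91.79.153.102


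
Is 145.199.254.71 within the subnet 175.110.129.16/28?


Subnet network: 175.110.129.16
Test IP AND mask: 145.199.254.64
No, 145.199.254.71 is not in 175.110.129.16/28


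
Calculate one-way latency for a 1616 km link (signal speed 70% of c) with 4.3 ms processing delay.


Speed = 0.7 * 3e5 km/s = 210000 km/s
Propagation delay = 1616 / 210000 = 0.0077 s = 7.6952 ms
Processing delay = 4.3 ms
Total one-way latency = 11.9952 ms


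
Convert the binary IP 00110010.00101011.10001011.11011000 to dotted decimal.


00110010 = 50
00101011 = 43
10001011 = 139
11011000 = 216
IP: 50.43.139.216


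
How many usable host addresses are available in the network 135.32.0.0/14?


Host bits = 32 - 14 = 18
Total addresses = 2^18 = 262144
Usable = total - 2 (network and broadcast)
Usable hosts: 262142


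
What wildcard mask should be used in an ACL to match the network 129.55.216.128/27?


Subnet mask: 255.255.255.224
Wildcard = 255.255.255.255 - subnet mask
255 - 255 = 0
255 - 255 = 0
255 - 255 = 0
255 - 224 = 31
Wildcard: 0.0.0.31


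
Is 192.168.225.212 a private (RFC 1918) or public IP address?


RFC 1918 private ranges:
  10.0.0.0/8 (10.0.0.0 - 10.255.255.255)
  172.16.0.0/12 (172.16.0.0 - 172.31.255.255)
  192.168.0.0/16 (192.168.0.0 - 192.168.255.255)
Private (in 192.168.0.0/16)


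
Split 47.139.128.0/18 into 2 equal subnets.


New prefix = 18 + 1 = 19
Each subnet has 8192 addresses
  47.139.128.0/19
  47.139.160.0/19
Subnets: 47.139.128.0/19, 47.139.160.0/19


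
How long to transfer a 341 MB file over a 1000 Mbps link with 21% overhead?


Effective throughput = 1000 * (1 - 21/100) = 790 Mbps
File size in Mb = 341 * 8 = 2728 Mb
Time = 2728 / 790
Time = 3.4532 seconds


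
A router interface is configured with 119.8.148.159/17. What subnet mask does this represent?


/17 means 17 network bits, 15 host bits
Binary: 11111111111111111000000000000000
Mask: 255.255.128.0


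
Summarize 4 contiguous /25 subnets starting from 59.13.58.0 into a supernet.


Original prefix: /25
Number of subnets: 4 = 2^2
New prefix = 25 - 2 = 23
Supernet: 59.13.58.0/23


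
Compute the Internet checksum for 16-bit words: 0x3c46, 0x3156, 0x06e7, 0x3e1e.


Sum all words (with carry folding):
+ 0x3c46 = 0x3c46
+ 0x3156 = 0x6d9c
+ 0x06e7 = 0x7483
+ 0x3e1e = 0xb2a1
One's complement: ~0xb2a1
Checksum = 0x4d5e


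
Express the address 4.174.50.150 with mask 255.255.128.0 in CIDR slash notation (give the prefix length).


Binary: 11111111.11111111.10000000.00000000
Count leading 1s
Prefix: /17


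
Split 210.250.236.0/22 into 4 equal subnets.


New prefix = 22 + 2 = 24
Each subnet has 256 addresses
  210.250.236.0/24
  210.250.237.0/24
  210.250.238.0/24
  210.250.239.0/24
Subnets: 210.250.236.0/24, 210.250.237.0/24, 210.250.238.0/24, 210.250.239.0/24


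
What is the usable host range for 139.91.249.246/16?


Network: 139.91.0.0
Broadcast: 139.91.255.255
First usable = network + 1
Last usable = broadcast - 1
Range: 139.91.0.1 to 139.91.255.254


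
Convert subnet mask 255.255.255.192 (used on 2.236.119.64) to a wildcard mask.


Subnet mask: 255.255.255.192
Wildcard = 255.255.255.255 - subnet mask
255 - 255 = 0
255 - 255 = 0
255 - 255 = 0
255 - 192 = 63
Wildcard: 0.0.0.63


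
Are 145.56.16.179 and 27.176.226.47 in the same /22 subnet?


Mask: 255.255.252.0
145.56.16.179 AND mask = 145.56.16.0
27.176.226.47 AND mask = 27.176.224.0
No, different subnets (145.56.16.0 vs 27.176.224.0)


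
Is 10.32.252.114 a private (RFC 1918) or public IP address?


RFC 1918 private ranges:
  10.0.0.0/8 (10.0.0.0 - 10.255.255.255)
  172.16.0.0/12 (172.16.0.0 - 172.31.255.255)
  192.168.0.0/16 (192.168.0.0 - 192.168.255.255)
Private (in 10.0.0.0/8)


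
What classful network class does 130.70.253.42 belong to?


First octet: 130
Binary: 10000010
10xxxxxx -> Class B (128-191)
Class B, default mask 255.255.0.0 (/16)


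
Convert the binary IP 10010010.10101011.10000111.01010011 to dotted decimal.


10010010 = 146
10101011 = 171
10000111 = 135
01010011 = 83
IP: 146.171.135.83


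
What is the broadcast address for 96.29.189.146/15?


Network: 96.28.0.0/15
Host bits = 17
Set all host bits to 1:
Broadcast: 96.29.255.255


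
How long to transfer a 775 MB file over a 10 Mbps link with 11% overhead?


Effective throughput = 10 * (1 - 11/100) = 8.9 Mbps
File size in Mb = 775 * 8 = 6200 Mb
Time = 6200 / 8.9
Time = 696.6292 seconds


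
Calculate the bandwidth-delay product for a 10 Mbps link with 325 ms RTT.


BDP = bandwidth * RTT
= 10 Mbps * 325 ms
= 10 * 1e6 * 325 / 1000 bits
= 3250000 bits
= 406250 bytes
= 396.7285 KB
BDP = 3250000 bits (406250 bytes)


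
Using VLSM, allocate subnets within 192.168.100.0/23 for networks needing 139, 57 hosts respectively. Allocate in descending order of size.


139 hosts -> /24 (254 usable): 192.168.100.0/24
57 hosts -> /26 (62 usable): 192.168.101.0/26
Allocation: 192.168.100.0/24 (139 hosts, 254 usable); 192.168.101.0/26 (57 hosts, 62 usable)


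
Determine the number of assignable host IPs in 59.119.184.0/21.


Host bits = 32 - 21 = 11
Total addresses = 2^11 = 2048
Usable = total - 2 (network and broadcast)
Usable hosts: 2046


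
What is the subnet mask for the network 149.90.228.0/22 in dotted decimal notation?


/22 means 22 network bits, 10 host bits
Binary: 11111111111111111111110000000000
Mask: 255.255.252.0


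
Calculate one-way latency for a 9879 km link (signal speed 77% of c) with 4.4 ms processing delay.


Speed = 0.77 * 3e5 km/s = 231000 km/s
Propagation delay = 9879 / 231000 = 0.0428 s = 42.7662 ms
Processing delay = 4.4 ms
Total one-way latency = 47.1662 ms


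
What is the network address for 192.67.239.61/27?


IP:   11000000.01000011.11101111.00111101
Mask: 11111111.11111111.11111111.11100000
AND operation:
Net:  11000000.01000011.11101111.00100000
Network: 192.67.239.32/27


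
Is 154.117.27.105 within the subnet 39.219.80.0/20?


Subnet network: 39.219.80.0
Test IP AND mask: 154.117.16.0
No, 154.117.27.105 is not in 39.219.80.0/20


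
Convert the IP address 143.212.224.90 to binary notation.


143 = 10001111
212 = 11010100
224 = 11100000
90 = 01011010
Binary: 10001111.11010100.11100000.01011010


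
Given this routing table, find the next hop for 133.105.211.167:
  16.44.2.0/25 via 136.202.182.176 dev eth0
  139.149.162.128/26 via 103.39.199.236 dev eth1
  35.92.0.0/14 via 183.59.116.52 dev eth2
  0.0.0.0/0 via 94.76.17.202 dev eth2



Longest prefix match for 133.105.211.167:
  /25 16.44.2.0: no
  /26 139.149.162.128: no
  /14 35.92.0.0: no
  /0 0.0.0.0: MATCH
Selected: next-hop 94.76.17.202 via eth2 (matched /0)


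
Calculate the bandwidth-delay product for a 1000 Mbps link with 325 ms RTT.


BDP = bandwidth * RTT
= 1000 Mbps * 325 ms
= 1000 * 1e6 * 325 / 1000 bits
= 325000000 bits
= 40625000 bytes
= 39672.8516 KB
BDP = 325000000 bits (40625000 bytes)


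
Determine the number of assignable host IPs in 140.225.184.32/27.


Host bits = 32 - 27 = 5
Total addresses = 2^5 = 32
Usable = total - 2 (network and broadcast)
Usable hosts: 30


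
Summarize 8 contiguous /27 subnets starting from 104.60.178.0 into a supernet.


Original prefix: /27
Number of subnets: 8 = 2^3
New prefix = 27 - 3 = 24
Supernet: 104.60.178.0/24


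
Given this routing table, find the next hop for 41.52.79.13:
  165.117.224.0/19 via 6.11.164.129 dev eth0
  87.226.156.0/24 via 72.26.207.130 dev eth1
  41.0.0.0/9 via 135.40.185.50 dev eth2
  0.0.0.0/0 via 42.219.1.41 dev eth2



Longest prefix match for 41.52.79.13:
  /19 165.117.224.0: no
  /24 87.226.156.0: no
  /9 41.0.0.0: MATCH
  /0 0.0.0.0: MATCH
Selected: next-hop 135.40.185.50 via eth2 (matched /9)


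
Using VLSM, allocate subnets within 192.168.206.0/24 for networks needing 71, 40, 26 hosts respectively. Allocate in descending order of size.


71 hosts -> /25 (126 usable): 192.168.206.0/25
40 hosts -> /26 (62 usable): 192.168.206.128/26
26 hosts -> /27 (30 usable): 192.168.206.192/27
Allocation: 192.168.206.0/25 (71 hosts, 126 usable); 192.168.206.128/26 (40 hosts, 62 usable); 192.168.206.192/27 (26 hosts, 30 usable)


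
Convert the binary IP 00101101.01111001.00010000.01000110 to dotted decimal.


00101101 = 45
01111001 = 121
00010000 = 16
01000110 = 70
IP: 45.121.16.70


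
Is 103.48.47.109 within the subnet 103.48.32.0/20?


Subnet network: 103.48.32.0
Test IP AND mask: 103.48.32.0
Yes, 103.48.47.109 is in 103.48.32.0/20


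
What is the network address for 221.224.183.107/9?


IP:   11011101.11100000.10110111.01101011
Mask: 11111111.10000000.00000000.00000000
AND operation:
Net:  11011101.10000000.00000000.00000000
Network: 221.128.0.0/9


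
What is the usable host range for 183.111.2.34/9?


Network: 183.0.0.0
Broadcast: 183.127.255.255
First usable = network + 1
Last usable = broadcast - 1
Range: 183.0.0.1 to 183.127.255.254


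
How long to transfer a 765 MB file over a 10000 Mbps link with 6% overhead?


Effective throughput = 10000 * (1 - 6/100) = 9400 Mbps
File size in Mb = 765 * 8 = 6120 Mb
Time = 6120 / 9400
Time = 0.6511 seconds


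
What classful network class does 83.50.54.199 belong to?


First octet: 83
Binary: 01010011
0xxxxxxx -> Class A (1-126)
Class A, default mask 255.0.0.0 (/8)


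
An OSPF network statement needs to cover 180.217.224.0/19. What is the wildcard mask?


Subnet mask: 255.255.224.0
Wildcard = 255.255.255.255 - subnet mask
255 - 255 = 0
255 - 255 = 0
255 - 224 = 31
255 - 0 = 255
Wildcard: 0.0.31.255


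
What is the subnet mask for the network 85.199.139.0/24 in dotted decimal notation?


/24 means 24 network bits, 8 host bits
Binary: 11111111111111111111111100000000
Mask: 255.255.255.0


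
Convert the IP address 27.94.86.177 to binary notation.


27 = 00011011
94 = 01011110
86 = 01010110
177 = 10110001
Binary: 00011011.01011110.01010110.10110001


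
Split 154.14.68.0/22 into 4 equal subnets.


New prefix = 22 + 2 = 24
Each subnet has 256 addresses
  154.14.68.0/24
  154.14.69.0/24
  154.14.70.0/24
  154.14.71.0/24
Subnets: 154.14.68.0/24, 154.14.69.0/24, 154.14.70.0/24, 154.14.71.0/24


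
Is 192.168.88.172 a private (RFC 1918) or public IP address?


RFC 1918 private ranges:
  10.0.0.0/8 (10.0.0.0 - 10.255.255.255)
  172.16.0.0/12 (172.16.0.0 - 172.31.255.255)
  192.168.0.0/16 (192.168.0.0 - 192.168.255.255)
Private (in 192.168.0.0/16)


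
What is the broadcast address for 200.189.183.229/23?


Network: 200.189.182.0/23
Host bits = 9
Set all host bits to 1:
Broadcast: 200.189.183.255


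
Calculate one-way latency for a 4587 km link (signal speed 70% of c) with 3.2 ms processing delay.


Speed = 0.7 * 3e5 km/s = 210000 km/s
Propagation delay = 4587 / 210000 = 0.0218 s = 21.8429 ms
Processing delay = 3.2 ms
Total one-way latency = 25.0429 ms


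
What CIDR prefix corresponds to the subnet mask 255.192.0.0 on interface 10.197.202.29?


Binary: 11111111.11000000.00000000.00000000
Count leading 1s
Prefix: /10


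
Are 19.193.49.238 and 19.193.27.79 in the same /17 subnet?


Mask: 255.255.128.0
19.193.49.238 AND mask = 19.193.0.0
19.193.27.79 AND mask = 19.193.0.0
Yes, same subnet (19.193.0.0)


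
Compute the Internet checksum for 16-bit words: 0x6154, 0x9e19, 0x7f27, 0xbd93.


Sum all words (with carry folding):
+ 0x6154 = 0x6154
+ 0x9e19 = 0xff6d
+ 0x7f27 = 0x7e95
+ 0xbd93 = 0x3c29
One's complement: ~0x3c29
Checksum = 0xc3d6


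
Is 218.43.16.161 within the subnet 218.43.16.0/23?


Subnet network: 218.43.16.0
Test IP AND mask: 218.43.16.0
Yes, 218.43.16.161 is in 218.43.16.0/23


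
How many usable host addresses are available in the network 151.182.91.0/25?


Host bits = 32 - 25 = 7
Total addresses = 2^7 = 128
Usable = total - 2 (network and broadcast)
Usable hosts: 126


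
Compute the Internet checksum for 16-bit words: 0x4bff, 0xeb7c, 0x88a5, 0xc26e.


Sum all words (with carry folding):
+ 0x4bff = 0x4bff
+ 0xeb7c = 0x377c
+ 0x88a5 = 0xc021
+ 0xc26e = 0x8290
One's complement: ~0x8290
Checksum = 0x7d6f


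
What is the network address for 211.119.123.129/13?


IP:   11010011.01110111.01111011.10000001
Mask: 11111111.11111000.00000000.00000000
AND operation:
Net:  11010011.01110000.00000000.00000000
Network: 211.112.0.0/13


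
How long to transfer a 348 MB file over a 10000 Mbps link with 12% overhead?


Effective throughput = 10000 * (1 - 12/100) = 8800 Mbps
File size in Mb = 348 * 8 = 2784 Mb
Time = 2784 / 8800
Time = 0.3164 seconds


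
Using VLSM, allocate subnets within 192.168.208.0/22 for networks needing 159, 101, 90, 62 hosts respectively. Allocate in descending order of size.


159 hosts -> /24 (254 usable): 192.168.208.0/24
101 hosts -> /25 (126 usable): 192.168.209.0/25
90 hosts -> /25 (126 usable): 192.168.209.128/25
62 hosts -> /26 (62 usable): 192.168.210.0/26
Allocation: 192.168.208.0/24 (159 hosts, 254 usable); 192.168.209.0/25 (101 hosts, 126 usable); 192.168.209.128/25 (90 hosts, 126 usable); 192.168.210.0/26 (62 hosts, 62 usable)


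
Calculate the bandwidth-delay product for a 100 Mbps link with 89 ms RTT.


BDP = bandwidth * RTT
= 100 Mbps * 89 ms
= 100 * 1e6 * 89 / 1000 bits
= 8900000 bits
= 1112500 bytes
= 1086.4258 KB
BDP = 8900000 bits (1112500 bytes)


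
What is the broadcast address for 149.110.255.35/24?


Network: 149.110.255.0/24
Host bits = 8
Set all host bits to 1:
Broadcast: 149.110.255.255


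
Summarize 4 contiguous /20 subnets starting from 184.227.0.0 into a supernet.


Original prefix: /20
Number of subnets: 4 = 2^2
New prefix = 20 - 2 = 18
Supernet: 184.227.0.0/18


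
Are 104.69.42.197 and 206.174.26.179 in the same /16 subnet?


Mask: 255.255.0.0
104.69.42.197 AND mask = 104.69.0.0
206.174.26.179 AND mask = 206.174.0.0
No, different subnets (104.69.0.0 vs 206.174.0.0)


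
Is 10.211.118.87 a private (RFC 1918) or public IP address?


RFC 1918 private ranges:
  10.0.0.0/8 (10.0.0.0 - 10.255.255.255)
  172.16.0.0/12 (172.16.0.0 - 172.31.255.255)
  192.168.0.0/16 (192.168.0.0 - 192.168.255.255)
Private (in 10.0.0.0/8)


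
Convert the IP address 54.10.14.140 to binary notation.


54 = 00110110
10 = 00001010
14 = 00001110
140 = 10001100
Binary: 00110110.00001010.00001110.10001100


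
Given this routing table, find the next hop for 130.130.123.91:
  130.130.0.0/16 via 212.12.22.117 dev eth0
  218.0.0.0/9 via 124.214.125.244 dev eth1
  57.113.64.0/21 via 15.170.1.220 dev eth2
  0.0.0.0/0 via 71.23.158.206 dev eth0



Longest prefix match for 130.130.123.91:
  /16 130.130.0.0: MATCH
  /9 218.0.0.0: no
  /21 57.113.64.0: no
  /0 0.0.0.0: MATCH
Selected: next-hop 212.12.22.117 via eth0 (matched /16)


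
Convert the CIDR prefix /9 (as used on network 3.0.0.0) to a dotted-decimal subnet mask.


/9 means 9 network bits, 23 host bits
Binary: 11111111100000000000000000000000
Mask: 255.128.0.0


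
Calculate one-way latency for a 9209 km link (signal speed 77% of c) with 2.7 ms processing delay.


Speed = 0.77 * 3e5 km/s = 231000 km/s
Propagation delay = 9209 / 231000 = 0.0399 s = 39.8658 ms
Processing delay = 2.7 ms
Total one-way latency = 42.5658 ms


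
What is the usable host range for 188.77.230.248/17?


Network: 188.77.128.0
Broadcast: 188.77.255.255
First usable = network + 1
Last usable = broadcast - 1
Range: 188.77.128.1 to 188.77.255.254


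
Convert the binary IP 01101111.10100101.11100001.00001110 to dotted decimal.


01101111 = 111
10100101 = 165
11100001 = 225
00001110 = 14
IP: 111.165.225.14


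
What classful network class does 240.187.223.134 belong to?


First octet: 240
Binary: 11110000
1111xxxx -> Class E (240-255)
Class E (reserved), default mask N/A


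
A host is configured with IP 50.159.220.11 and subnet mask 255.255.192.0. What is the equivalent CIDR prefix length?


Binary: 11111111.11111111.11000000.00000000
Count leading 1s
Prefix: /18


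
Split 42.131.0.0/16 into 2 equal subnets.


New prefix = 16 + 1 = 17
Each subnet has 32768 addresses
  42.131.0.0/17
  42.131.128.0/17
Subnets: 42.131.0.0/17, 42.131.128.0/17


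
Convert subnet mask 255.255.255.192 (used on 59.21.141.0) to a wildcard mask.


Subnet mask: 255.255.255.192
Wildcard = 255.255.255.255 - subnet mask
255 - 255 = 0
255 - 255 = 0
255 - 255 = 0
255 - 192 = 63
Wildcard: 0.0.0.63


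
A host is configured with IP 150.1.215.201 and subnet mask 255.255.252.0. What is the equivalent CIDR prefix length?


Binary: 11111111.11111111.11111100.00000000
Count leading 1s
Prefix: /22


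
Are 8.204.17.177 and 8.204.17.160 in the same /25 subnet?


Mask: 255.255.255.128
8.204.17.177 AND mask = 8.204.17.128
8.204.17.160 AND mask = 8.204.17.128
Yes, same subnet (8.204.17.128)


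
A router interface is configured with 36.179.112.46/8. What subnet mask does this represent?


/8 means 8 network bits, 24 host bits
Binary: 11111111000000000000000000000000
Mask: 255.0.0.0


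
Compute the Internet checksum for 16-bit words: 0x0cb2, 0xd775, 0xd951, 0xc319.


Sum all words (with carry folding):
+ 0x0cb2 = 0x0cb2
+ 0xd775 = 0xe427
+ 0xd951 = 0xbd79
+ 0xc319 = 0x8093
One's complement: ~0x8093
Checksum = 0x7f6c


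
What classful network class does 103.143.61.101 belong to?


First octet: 103
Binary: 01100111
0xxxxxxx -> Class A (1-126)
Class A, default mask 255.0.0.0 (/8)


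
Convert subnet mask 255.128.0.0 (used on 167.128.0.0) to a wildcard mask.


Subnet mask: 255.128.0.0
Wildcard = 255.255.255.255 - subnet mask
255 - 255 = 0
255 - 128 = 127
255 - 0 = 255
255 - 0 = 255
Wildcard: 0.127.255.255


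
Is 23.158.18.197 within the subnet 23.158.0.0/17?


Subnet network: 23.158.0.0
Test IP AND mask: 23.158.0.0
Yes, 23.158.18.197 is in 23.158.0.0/17


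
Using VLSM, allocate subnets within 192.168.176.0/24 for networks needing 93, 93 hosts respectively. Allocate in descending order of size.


93 hosts -> /25 (126 usable): 192.168.176.0/25
93 hosts -> /25 (126 usable): 192.168.176.128/25
Allocation: 192.168.176.0/25 (93 hosts, 126 usable); 192.168.176.128/25 (93 hosts, 126 usable)


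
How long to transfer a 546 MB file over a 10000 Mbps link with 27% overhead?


Effective throughput = 10000 * (1 - 27/100) = 7300 Mbps
File size in Mb = 546 * 8 = 4368 Mb
Time = 4368 / 7300
Time = 0.5984 seconds


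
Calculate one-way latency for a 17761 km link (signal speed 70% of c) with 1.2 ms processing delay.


Speed = 0.7 * 3e5 km/s = 210000 km/s
Propagation delay = 17761 / 210000 = 0.0846 s = 84.5762 ms
Processing delay = 1.2 ms
Total one-way latency = 85.7762 ms


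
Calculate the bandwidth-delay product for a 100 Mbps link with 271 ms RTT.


BDP = bandwidth * RTT
= 100 Mbps * 271 ms
= 100 * 1e6 * 271 / 1000 bits
= 27100000 bits
= 3387500 bytes
= 3308.1055 KB
BDP = 27100000 bits (3387500 bytes)


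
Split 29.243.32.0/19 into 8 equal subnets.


New prefix = 19 + 3 = 22
Each subnet has 1024 addresses
  29.243.32.0/22
  29.243.36.0/22
  29.243.40.0/22
  29.243.44.0/22
  29.243.48.0/22
  29.243.52.0/22
  29.243.56.0/22
  29.243.60.0/22
Subnets: 29.243.32.0/22, 29.243.36.0/22, 29.243.40.0/22, 29.243.44.0/22, 29.243.48.0/22, 29.243.52.0/22, 29.243.56.0/22, 29.243.60.0/22


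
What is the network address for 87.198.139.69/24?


IP:   01010111.11000110.10001011.01000101
Mask: 11111111.11111111.11111111.00000000
AND operation:
Net:  01010111.11000110.10001011.00000000
Network: 87.198.139.0/24


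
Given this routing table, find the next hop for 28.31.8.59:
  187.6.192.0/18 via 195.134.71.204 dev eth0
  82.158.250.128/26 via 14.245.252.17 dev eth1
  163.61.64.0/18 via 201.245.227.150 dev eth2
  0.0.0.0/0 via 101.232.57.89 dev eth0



Longest prefix match for 28.31.8.59:
  /18 187.6.192.0: no
  /26 82.158.250.128: no
  /18 163.61.64.0: no
  /0 0.0.0.0: MATCH
Selected: next-hop 101.232.57.89 via eth0 (matched /0)


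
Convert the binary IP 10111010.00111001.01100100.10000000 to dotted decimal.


10111010 = 186
00111001 = 57
01100100 = 100
10000000 = 128
IP: 186.57.100.128


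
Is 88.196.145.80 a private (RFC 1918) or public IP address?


RFC 1918 private ranges:
  10.0.0.0/8 (10.0.0.0 - 10.255.255.255)
  172.16.0.0/12 (172.16.0.0 - 172.31.255.255)
  192.168.0.0/16 (192.168.0.0 - 192.168.255.255)
Public (not in any RFC 1918 range)


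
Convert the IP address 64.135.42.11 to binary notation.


64 = 01000000
135 = 10000111
42 = 00101010
11 = 00001011
Binary: 01000000.10000111.00101010.00001011


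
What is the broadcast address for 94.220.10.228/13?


Network: 94.216.0.0/13
Host bits = 19
Set all host bits to 1:
Broadcast: 94.223.255.255


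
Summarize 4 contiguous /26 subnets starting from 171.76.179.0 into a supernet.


Original prefix: /26
Number of subnets: 4 = 2^2
New prefix = 26 - 2 = 24
Supernet: 171.76.179.0/24


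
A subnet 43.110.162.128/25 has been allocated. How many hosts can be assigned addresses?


Host bits = 32 - 25 = 7
Total addresses = 2^7 = 128
Usable = total - 2 (network and broadcast)
Usable hosts: 126


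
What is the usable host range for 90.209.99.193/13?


Network: 90.208.0.0
Broadcast: 90.215.255.255
First usable = network + 1
Last usable = broadcast - 1
Range: 90.208.0.1 to 90.215.255.254


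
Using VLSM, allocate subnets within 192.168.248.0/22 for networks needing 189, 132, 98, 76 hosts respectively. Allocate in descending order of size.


189 hosts -> /24 (254 usable): 192.168.248.0/24
132 hosts -> /24 (254 usable): 192.168.249.0/24
98 hosts -> /25 (126 usable): 192.168.250.0/25
76 hosts -> /25 (126 usable): 192.168.250.128/25
Allocation: 192.168.248.0/24 (189 hosts, 254 usable); 192.168.249.0/24 (132 hosts, 254 usable); 192.168.250.0/25 (98 hosts, 126 usable); 192.168.250.128/25 (76 hosts, 126 usable)


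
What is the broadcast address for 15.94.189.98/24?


Network: 15.94.189.0/24
Host bits = 8
Set all host bits to 1:
Broadcast: 15.94.189.255
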